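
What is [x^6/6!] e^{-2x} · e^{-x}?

The EGF product rule gives c_6 = Σ_{k_1+k_2=6} C(6; k_1,k_2) · ∏ g_i(k_i), where e^{-2x} gives (-2)^k; e^{-x} gives (-1)^k.
g_1(k) for k = 0…6: 1, -2, 4, -8, 16, -32, 64.
g_2(k) for k = 0…6: 1, -1, 1, -1, 1, -1, 1.
c_6 = Σ_k C(6,k)·g_1(k)·g_2(6−k) = 1·1·1 + 6·(-2)·(-1) + 15·4·1 + 20·(-8)·(-1) + 15·16·1 + 6·(-32)·(-1) + 1·64·1 = 1 + 12 + 60 + 160 + 240 + 192 + 64 = 729.

729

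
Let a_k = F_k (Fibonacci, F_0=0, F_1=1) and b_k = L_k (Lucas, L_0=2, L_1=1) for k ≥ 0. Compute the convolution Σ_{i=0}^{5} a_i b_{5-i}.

Write out a_i and b_{5-i} for i = 0,…,5 and sum the products.
Σ = 0·11 + 1·7 + 1·4 + 2·3 + 3·1 + 5·2 = 30.

30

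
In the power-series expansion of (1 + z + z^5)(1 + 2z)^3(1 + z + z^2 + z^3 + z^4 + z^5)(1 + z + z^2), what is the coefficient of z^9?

155

(1 + z + z^5) has coefficients 1,1,0,0,0,1 for degrees 0…5.
(1 + 2z)^3 has coefficients 1,6,12,8,0,0,0,0,0,0 for degrees 0…9.
Multiplying by (1 + z + z^2 + z^3 + z^4 + z^5) gives running coefficients 1,7,19,27,27,27,26,20,8,0 for degrees 0…9.
Finally multiplying by (1 + z + z^2), the product of all factors after the first has coefficients 1,8,27,53,73,81,80,73,54,28 for degrees 0…9.
[z^9] = 1·28 + 1·54 + 1·73 = 155.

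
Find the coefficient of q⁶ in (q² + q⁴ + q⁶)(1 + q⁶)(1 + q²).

2

(q² + q⁴ + q⁶) has coefficients 0,0,1,0,1,0,1 for degrees 0…6.
(1 + q⁶) has coefficients 1,0,0,0,0,0,1 for degrees 0…6.
Finally multiplying by (1 + q²), the product of all factors after the first has coefficients 1,0,1,0,0,0,1 for degrees 0…6.
[q⁶] = 1·0 + 1·1 + 1·1 = 2.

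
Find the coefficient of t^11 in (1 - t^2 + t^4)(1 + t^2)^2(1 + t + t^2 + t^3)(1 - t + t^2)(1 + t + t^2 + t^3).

(1 - t^2 + t^4) has coefficients 1,0,-1,0,1 for degrees 0…4.
(1 + t^2)^2 has coefficients 1,0,2,0,1,0,0,0,0,0,0,0 for degrees 0…11.
Multiplying by (1 + t + t^2 + t^3) gives running coefficients 1,1,3,3,3,3,1,1,0,0,0,0 for degrees 0…11.
Multiplying by (1 - t + t^2) gives running coefficients 1,0,3,1,3,3,1,3,0,1,0,0 for degrees 0…11.
Finally multiplying by (1 + t + t^2 + t^3), the product of all factors after the first has coefficients 1,1,4,5,7,10,8,10,7,5,4,1 for degrees 0…11.
[t^11] = 1·1 − 1·5 + 1·10 = 6.

6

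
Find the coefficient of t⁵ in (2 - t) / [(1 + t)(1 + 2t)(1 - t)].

Partial fractions give a closed form: a_n = (-3/2)·(-1)^n + (10/3)·(-2)^n + (1/6)·1^n.
At n = 5: a_5 = -105.

-105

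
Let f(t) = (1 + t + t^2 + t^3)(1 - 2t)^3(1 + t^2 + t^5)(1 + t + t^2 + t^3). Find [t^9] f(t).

-15

(1 + t + t^2 + t^3) has coefficients 1,1,1,1 for degrees 0…3.
(1 - 2t)^3 has coefficients 1,-6,12,-8,0,0,0,0,0,0 for degrees 0…9.
Multiplying by (1 + t^2 + t^5) gives running coefficients 1,-6,13,-14,12,-7,-6,12,-8,0 for degrees 0…9.
Finally multiplying by (1 + t + t^2 + t^3), the product of all factors after the first has coefficients 1,-5,8,-6,5,4,-15,11,-9,-2 for degrees 0…9.
[t^9] = 1·(-2) + 1·(-9) + 1·11 + 1·(-15) = -15.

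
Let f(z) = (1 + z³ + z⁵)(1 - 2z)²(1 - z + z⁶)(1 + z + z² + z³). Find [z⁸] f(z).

5

(1 + z³ + z⁵) has coefficients 1,0,0,1,0,1 for degrees 0…5.
(1 - 2z)² has coefficients 1,-4,4,0,0,0,0,0,0 for degrees 0…8.
Multiplying by (1 - z + z⁶) gives running coefficients 1,-5,8,-4,0,0,1,-4,4 for degrees 0…8.
Finally multiplying by (1 + z + z² + z³), the product of all factors after the first has coefficients 1,-4,4,0,-1,4,-3,-3,1 for degrees 0…8.
[z⁸] = 1·1 + 1·4 + 1·0 = 5.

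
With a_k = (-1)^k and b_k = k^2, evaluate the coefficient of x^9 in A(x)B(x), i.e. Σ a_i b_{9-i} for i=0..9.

This is [x^9] in the product of the two ordinary generating functions.
Σ = 1·81 − 1·64 + 1·49 − 1·36 + 1·25 − 1·16 + 1·9 − 1·4 + 1·1 − 1·0 = 45.

45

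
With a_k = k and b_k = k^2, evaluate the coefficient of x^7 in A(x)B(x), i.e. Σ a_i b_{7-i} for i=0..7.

The convolution is the x^7 coefficient of A(x)B(x).
Σ = 0·49 + 1·36 + 2·25 + 3·16 + 4·9 + 5·4 + 6·1 + 7·0 = 196.

196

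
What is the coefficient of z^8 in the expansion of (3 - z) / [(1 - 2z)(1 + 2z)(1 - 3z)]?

31032

Partial fractions give a closed form: a_n = (-5/2)·2^n + (7/10)·(-2)^n + (24/5)·3^n.
At n = 8: a_8 = 31032.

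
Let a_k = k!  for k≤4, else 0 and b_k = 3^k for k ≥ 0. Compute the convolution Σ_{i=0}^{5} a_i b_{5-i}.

The convolution is the t^5 coefficient of A(t)B(t).
Σ = 1·243 + 1·81 + 2·27 + 6·9 + 24·3 + 0·1 = 504.

504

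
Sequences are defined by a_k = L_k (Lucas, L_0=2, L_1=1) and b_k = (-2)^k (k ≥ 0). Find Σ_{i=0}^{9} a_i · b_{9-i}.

-990

Write out a_i and b_{9-i} for i = 0,…,9 and sum the products.
Σ = 2·(-512) + 1·256 + 3·(-128) + 4·64 + 7·(-32) + 11·16 + 18·(-8) + 29·4 + 47·(-2) + 76·1 = -990.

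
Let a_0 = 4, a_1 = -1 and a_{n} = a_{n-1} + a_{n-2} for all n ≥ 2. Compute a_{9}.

The ordinary generating function has denominator 1 - z - z^2.
Iterating the recurrence: a_0,…,a_{9} = 4, -1, 3, 2, 5, 7, 12, 19, 31, 50.

50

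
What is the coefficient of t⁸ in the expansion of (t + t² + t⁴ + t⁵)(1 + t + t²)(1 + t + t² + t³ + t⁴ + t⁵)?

(t + t² + t⁴ + t⁵) has coefficients 0,1,1,0,1,1 for degrees 0…5.
(1 + t + t²) has coefficients 1,1,1,0,0,0,0,0,0 for degrees 0…8.
Finally multiplying by (1 + t + t² + t³ + t⁴ + t⁵), the product of all factors after the first has coefficients 1,2,3,3,3,3,2,1,0 for degrees 0…8.
[t⁸] = 1·1 + 1·2 + 1·3 + 1·3 = 9.

9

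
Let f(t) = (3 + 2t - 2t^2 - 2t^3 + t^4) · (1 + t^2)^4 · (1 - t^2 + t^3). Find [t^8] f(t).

(3 + 2t - 2t^2 - 2t^3 + t^4) has coefficients 3,2,-2,-2,1 for degrees 0…4.
(1 + t^2)^4 has coefficients 1,0,4,0,6,0,4,0,1 for degrees 0…8.
Finally multiplying by (1 - t^2 + t^3), the product of all factors after the first has coefficients 1,0,3,1,2,4,-2,6,-3 for degrees 0…8.
[t^8] = 3·(-3) + 2·6 − 2·(-2) − 2·4 + 1·2 = 1.

1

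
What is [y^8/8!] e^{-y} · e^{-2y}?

The EGF product rule gives c_8 = Σ_{k_1+k_2=8} C(8; k_1,k_2) · ∏ g_i(k_i), where e^{-y} gives (-1)^k; e^{-2y} gives (-2)^k.
g_1(k) for k = 0…8: 1, -1, 1, -1, 1, -1, 1, -1, 1.
g_2(k) for k = 0…8: 1, -2, 4, -8, 16, -32, 64, -128, 256.
c_8 = Σ_k C(8,k)·g_1(k)·g_2(8−k) = 1·1·256 + 8·(-1)·(-128) + 28·1·64 + 56·(-1)·(-32) + 70·1·16 + 56·(-1)·(-8) + 28·1·4 + 8·(-1)·(-2) + 1·1·1 = 256 + 1024 + 1792 + 1792 + 1120 + 448 + 112 + 16 + 1 = 6561.

6561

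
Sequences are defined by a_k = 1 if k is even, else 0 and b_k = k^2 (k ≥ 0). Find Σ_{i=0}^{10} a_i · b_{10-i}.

220

This is [x^10] in the product of the two ordinary generating functions.
Σ = 1·100 + 0·81 + 1·64 + 0·49 + 1·36 + 0·25 + 1·16 + 0·9 + 1·4 + 0·1 + 1·0 = 220.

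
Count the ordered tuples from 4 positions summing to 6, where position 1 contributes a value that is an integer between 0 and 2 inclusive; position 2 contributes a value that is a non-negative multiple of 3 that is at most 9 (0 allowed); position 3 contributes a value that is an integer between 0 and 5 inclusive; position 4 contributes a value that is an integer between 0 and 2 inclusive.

The generating function for the choices is (1 + y + y^2)·(1 + y^3 + y^6 + y^9)·(1 + y + y^2 + y^3 + y^4 + y^5)·(1 + y + y^2); the count is [y^6].
(1 + y + y^2) has coefficients 1,1,1 for degrees 0…2.
(1 + y^3 + y^6 + y^9) has coefficients 1,0,0,1,0,0,1 for degrees 0…6.
Multiplying by (1 + y + y^2 + y^3 + y^4 + y^5) gives running coefficients 1,1,1,2,2,2,2 for degrees 0…6.
Finally multiplying by (1 + y + y^2), the product of all factors after the first has coefficients 1,2,3,4,5,6,6 for degrees 0…6.
[y^6] = 1·6 + 1·6 + 1·5 = 17.

17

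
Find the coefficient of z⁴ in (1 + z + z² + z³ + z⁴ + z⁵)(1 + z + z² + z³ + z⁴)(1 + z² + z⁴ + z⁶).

(1 + z + z² + z³ + z⁴ + z⁵) has coefficients 1,1,1,1,1 for degrees 0…4.
(1 + z + z² + z³ + z⁴) has coefficients 1,1,1,1,1 for degrees 0…4.
Finally multiplying by (1 + z² + z⁴ + z⁶), the product of all factors after the first has coefficients 1,1,2,2,3 for degrees 0…4.
[z⁴] = 1·3 + 1·2 + 1·2 + 1·1 + 1·1 = 9.

9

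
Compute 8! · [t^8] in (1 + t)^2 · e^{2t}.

The EGF product rule gives c_8 = Σ_{k_1+k_2=8} C(8; k_1,k_2) · ∏ g_i(k_i), where (1+t)^2 gives the falling factorial (2)_k; e^{2t} gives (2)^k.
g_1(k) for k = 0…8: 1, 2, 2, 0, 0, 0, 0, 0, 0.
g_2(k) for k = 0…8: 1, 2, 4, 8, 16, 32, 64, 128, 256.
c_8 = Σ_k C(8,k)·g_1(k)·g_2(8−k) = 1·1·256 + 8·2·128 + 28·2·64 = 256 + 2048 + 3584 = 5888.

5888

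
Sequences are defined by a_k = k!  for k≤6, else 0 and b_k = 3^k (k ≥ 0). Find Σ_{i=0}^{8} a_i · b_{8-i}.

The convolution is the x^8 coefficient of A(x)B(x).
Σ = 1·6561 + 1·2187 + 2·729 + 6·243 + 24·81 + 120·27 + 720·9 + 0·3 + 0·1 = 23328.

23328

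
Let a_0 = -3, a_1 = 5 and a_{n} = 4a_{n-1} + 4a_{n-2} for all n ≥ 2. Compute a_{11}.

The ordinary generating function has denominator 1 - 4z - 4z^2.
Iterating the recurrence: a_0,…,a_{11} = -3, 5, 8, 52, 240, 1168, 5632, 27200, 131328, 634112, 3061760, 14783488.

14783488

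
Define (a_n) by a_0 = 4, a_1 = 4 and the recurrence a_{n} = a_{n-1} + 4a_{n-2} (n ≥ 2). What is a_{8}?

The ordinary generating function has denominator 1 - t - 4t^2.
Iterating the recurrence: a_0,…,a_{8} = 4, 4, 20, 36, 116, 260, 724, 1764, 4660.

4660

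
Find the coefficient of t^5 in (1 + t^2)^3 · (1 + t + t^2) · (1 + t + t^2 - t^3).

8

(1 + t^2)^3 has coefficients 1,0,3,0,3,0 for degrees 0…5.
(1 + t + t^2) has coefficients 1,1,1,0,0,0 for degrees 0…5.
Finally multiplying by (1 + t + t^2 - t^3), the product of all factors after the first has coefficients 1,2,3,1,0,-1 for degrees 0…5.
[t^5] = 1·(-1) + 3·1 + 3·2 = 8.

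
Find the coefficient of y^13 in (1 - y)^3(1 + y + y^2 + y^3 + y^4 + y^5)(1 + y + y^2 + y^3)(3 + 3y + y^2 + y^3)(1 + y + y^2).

(1 - y)^3 has coefficients 1,-3,3,-1 for degrees 0…3.
(1 + y + y^2 + y^3 + y^4 + y^5) has coefficients 1,1,1,1,1,1,0,0,0,0,0,0,0,0 for degrees 0…13.
Multiplying by (1 + y + y^2 + y^3) gives running coefficients 1,2,3,4,4,4,3,2,1,0,0,0,0,0 for degrees 0…13.
Multiplying by (3 + 3y + y^2 + y^3) gives running coefficients 3,9,16,24,29,31,29,23,16,8,3,1,0,0 for degrees 0…13.
Finally multiplying by (1 + y + y^2), the product of all factors after the first has coefficients 3,12,28,49,69,84,89,83,68,47,27,12,4,1 for degrees 0…13.
[y^13] = 1·1 − 3·4 + 3·12 − 1·27 = -2.

-2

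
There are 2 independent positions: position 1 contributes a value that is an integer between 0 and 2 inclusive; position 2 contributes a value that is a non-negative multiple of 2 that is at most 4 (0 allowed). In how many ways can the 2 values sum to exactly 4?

2

The generating function for the choices is (1 + q + q^2)·(1 + q^2 + q^4); the count is [q^4].
(1 + q + q^2) has coefficients 1,1,1 for degrees 0…2.
(1 + q^2 + q^4) has coefficients 1,0,1,0,1 for degrees 0…4.
[q^4] = 1·1 + 1·0 + 1·1 = 2.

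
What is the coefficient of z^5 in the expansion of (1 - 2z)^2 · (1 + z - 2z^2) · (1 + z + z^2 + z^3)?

2

(1 - 2z)^2 has coefficients 1,-4,4 for degrees 0…2.
(1 + z - 2z^2) has coefficients 1,1,-2,0,0,0 for degrees 0…5.
Finally multiplying by (1 + z + z^2 + z^3), the product of all factors after the first has coefficients 1,2,0,0,-1,-2 for degrees 0…5.
[z^5] = 1·(-2) − 4·(-1) + 4·0 = 2.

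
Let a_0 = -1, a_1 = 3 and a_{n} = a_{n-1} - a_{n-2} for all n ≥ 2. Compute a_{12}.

-1

The ordinary generating function has denominator 1 - z + z^2.
Iterating the recurrence: a_0,…,a_{12} = -1, 3, 4, 1, -3, -4, -1, 3, 4, 1, -3, -4, -1.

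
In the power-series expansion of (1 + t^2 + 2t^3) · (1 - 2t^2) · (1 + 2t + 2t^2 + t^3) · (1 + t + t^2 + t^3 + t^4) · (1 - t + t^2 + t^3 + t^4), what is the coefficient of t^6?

2

(1 + t^2 + 2t^3) has coefficients 1,0,1,2 for degrees 0…3.
(1 - 2t^2) has coefficients 1,0,-2,0,0,0,0 for degrees 0…6.
Multiplying by (1 + 2t + 2t^2 + t^3) gives running coefficients 1,2,0,-3,-4,-2,0 for degrees 0…6.
Multiplying by (1 + t + t^2 + t^3 + t^4) gives running coefficients 1,3,3,0,-4,-7,-9 for degrees 0…6.
Finally multiplying by (1 - t + t^2 + t^3 + t^4), the product of all factors after the first has coefficients 1,2,1,1,3,3,-3 for degrees 0…6.
[t^6] = 1·(-3) + 1·3 + 2·1 = 2.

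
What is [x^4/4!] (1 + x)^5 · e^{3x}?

The EGF product rule gives c_4 = Σ_{k_1+k_2=4} C(4; k_1,k_2) · ∏ g_i(k_i), where (1+x)^5 gives the falling factorial (5)_k; e^{3x} gives (3)^k.
g_1(k) for k = 0…4: 1, 5, 20, 60, 120.
g_2(k) for k = 0…4: 1, 3, 9, 27, 81.
c_4 = Σ_k C(4,k)·g_1(k)·g_2(4−k) = 1·1·81 + 4·5·27 + 6·20·9 + 4·60·3 + 1·120·1 = 81 + 540 + 1080 + 720 + 120 = 2541.

2541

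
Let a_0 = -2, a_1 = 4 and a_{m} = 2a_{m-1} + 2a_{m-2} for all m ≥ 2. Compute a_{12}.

The ordinary generating function has denominator 1 - 2z - 2z^2.
Iterating the recurrence: a_0,…,a_{12} = -2, 4, 4, 16, 40, 112, 304, 832, 2272, 6208, 16960, 46336, 126592.

126592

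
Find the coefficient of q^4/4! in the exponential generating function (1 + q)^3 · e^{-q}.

1

The EGF product rule gives c_4 = Σ_{k_1+k_2=4} C(4; k_1,k_2) · ∏ g_i(k_i), where (1+q)^3 gives the falling factorial (3)_k; e^{-q} gives (-1)^k.
g_1(k) for k = 0…4: 1, 3, 6, 6, 0.
g_2(k) for k = 0…4: 1, -1, 1, -1, 1.
c_4 = Σ_k C(4,k)·g_1(k)·g_2(4−k) = 1·1·1 + 4·3·(-1) + 6·6·1 + 4·6·(-1) = 1 − 12 + 36 − 24 = 1.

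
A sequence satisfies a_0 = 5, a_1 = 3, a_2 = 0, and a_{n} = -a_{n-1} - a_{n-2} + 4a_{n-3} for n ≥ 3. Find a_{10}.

The ordinary generating function has denominator 1 + q + q^2 - 4q^3.
Iterating the recurrence: a_0,…,a_{10} = 5, 3, 0, 17, -5, -12, 85, -93, -40, 473, -805.

-805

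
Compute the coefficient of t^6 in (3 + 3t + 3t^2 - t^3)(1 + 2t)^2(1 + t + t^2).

4

(3 + 3t + 3t^2 - t^3) has coefficients 3,3,3,-1 for degrees 0…3.
(1 + 2t)^2 has coefficients 1,4,4,0,0,0,0 for degrees 0…6.
Finally multiplying by (1 + t + t^2), the product of all factors after the first has coefficients 1,5,9,8,4,0,0 for degrees 0…6.
[t^6] = 3·0 + 3·0 + 3·4 − 1·8 = 4.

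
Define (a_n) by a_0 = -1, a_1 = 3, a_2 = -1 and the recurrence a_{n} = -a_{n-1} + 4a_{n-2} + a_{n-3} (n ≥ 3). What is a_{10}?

The ordinary generating function has denominator 1 + q - 4q^2 - q^3.
Iterating the recurrence: a_0,…,a_{10} = -1, 3, -1, 12, -13, 60, -100, 327, -667, 1875, -4216.

-4216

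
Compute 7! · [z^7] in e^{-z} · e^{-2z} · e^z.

-128

The EGF product rule gives c_7 = Σ_{k_1+k_2+k_3=7} C(7; k_1,k_2,k_3) · ∏ g_i(k_i), where e^{-z} gives (-1)^k; e^{-2z} gives (-2)^k; e^z gives (1)^k.
g_1(k) for k = 0…7: 1, -1, 1, -1, 1, -1, 1, -1.
g_2(k) for k = 0…7: 1, -2, 4, -8, 16, -32, 64, -128.
g_3(k) for k = 0…7: 1, 1, 1, 1, 1, 1, 1, 1.
First combine the last two factors: h(k) = Σ_j C(k,j)·g_2(j)·g_3(k−j) for k = 0…7: 1, -1, 1, -1, 1, -1, 1, -1.
c_7 = Σ_k C(7,k)·g_1(k)·h(7−k) = 1·1·(-1) + 7·(-1)·1 + 21·1·(-1) + 35·(-1)·1 + 35·1·(-1) + 21·(-1)·1 + 7·1·(-1) + 1·(-1)·1 = −1 − 7 − 21 − 35 − 35 − 21 − 7 − 1 = -128.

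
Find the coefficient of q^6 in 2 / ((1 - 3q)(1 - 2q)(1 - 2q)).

The denominator gives the recurrence a_n = 7a_(n−1) − 16a_(n−2) + 12a_(n−3) for n ≥ 3; the numerator fixes a_0 = 2, a_1 = 14, a_2 = 66.
Iterating: 2, 14, 66, 262, 946, 3222, 10562, so a_6 = 10562.

10562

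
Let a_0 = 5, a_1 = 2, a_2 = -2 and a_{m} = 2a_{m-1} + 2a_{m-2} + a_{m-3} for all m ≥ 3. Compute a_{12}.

35333

The ordinary generating function has denominator 1 - 2x - 2x^2 - x^3.
Iterating the recurrence: a_0,…,a_{12} = 5, 2, -2, 5, 8, 24, 69, 194, 550, 1557, 4408, 12480, 35333.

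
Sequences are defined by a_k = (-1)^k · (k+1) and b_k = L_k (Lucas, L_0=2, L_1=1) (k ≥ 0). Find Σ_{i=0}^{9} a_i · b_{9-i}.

This is [x^9] in the product of the two ordinary generating functions.
Σ = 1·76 − 2·47 + 3·29 − 4·18 + 5·11 − 6·7 + 7·4 − 8·3 + 9·1 − 10·2 = 3.

3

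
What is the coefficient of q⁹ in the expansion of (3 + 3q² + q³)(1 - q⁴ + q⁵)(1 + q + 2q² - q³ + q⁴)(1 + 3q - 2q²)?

-34

(3 + 3q² + q³) has coefficients 3,0,3,1 for degrees 0…3.
(1 - q⁴ + q⁵) has coefficients 1,0,0,0,-1,1,0,0,0,0 for degrees 0…9.
Multiplying by (1 + q + 2q² - q³ + q⁴) gives running coefficients 1,1,2,-1,0,0,-1,3,-2,1 for degrees 0…9.
Finally multiplying by (1 + 3q - 2q²), the product of all factors after the first has coefficients 1,4,3,3,-7,2,-1,0,9,-11 for degrees 0…9.
[q⁹] = 3·(-11) + 3·0 + 1·(-1) = -34.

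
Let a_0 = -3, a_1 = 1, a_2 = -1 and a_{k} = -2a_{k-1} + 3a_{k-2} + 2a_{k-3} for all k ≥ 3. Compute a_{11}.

The ordinary generating function has denominator 1 + 2q - 3q^2 - 2q^3.
Iterating the recurrence: a_0,…,a_{11} = -3, 1, -1, -1, 1, -7, 15, -49, 129, -375, 1039, -2945.

-2945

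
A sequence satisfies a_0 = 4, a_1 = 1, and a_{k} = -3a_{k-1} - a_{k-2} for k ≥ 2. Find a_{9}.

6532

The ordinary generating function has denominator 1 + 3x + x^2.
Iterating the recurrence: a_0,…,a_{9} = 4, 1, -7, 20, -53, 139, -364, 953, -2495, 6532.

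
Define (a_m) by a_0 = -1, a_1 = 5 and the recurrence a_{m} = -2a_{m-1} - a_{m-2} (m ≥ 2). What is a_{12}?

The ordinary generating function has denominator 1 + 2t + t^2.
Iterating the recurrence: a_0,…,a_{12} = -1, 5, -9, 13, -17, 21, -25, 29, -33, 37, -41, 45, -49.

-49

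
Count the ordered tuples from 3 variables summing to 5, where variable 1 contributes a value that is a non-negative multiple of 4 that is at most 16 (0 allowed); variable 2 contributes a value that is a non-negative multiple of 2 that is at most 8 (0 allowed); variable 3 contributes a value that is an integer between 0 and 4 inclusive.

The generating function for the choices is (1 + z^4 + z^8 + z^12 + z^16)·(1 + z^2 + z^4 + z^6 + z^8)·(1 + z + z^2 + z^3 + z^4); the count is [z^5].
(1 + z^4 + z^8 + z^12 + z^16) has coefficients 1,0,0,0,1,0 for degrees 0…5.
(1 + z^2 + z^4 + z^6 + z^8) has coefficients 1,0,1,0,1,0 for degrees 0…5.
Finally multiplying by (1 + z + z^2 + z^3 + z^4), the product of all factors after the first has coefficients 1,1,2,2,3,2 for degrees 0…5.
[z^5] = 1·2 + 1·1 = 3.

3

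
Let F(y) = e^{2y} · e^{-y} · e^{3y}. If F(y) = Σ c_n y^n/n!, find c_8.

The EGF product rule gives c_8 = Σ_{k_1+k_2+k_3=8} C(8; k_1,k_2,k_3) · ∏ g_i(k_i), where e^{2y} gives (2)^k; e^{-y} gives (-1)^k; e^{3y} gives (3)^k.
g_1(k) for k = 0…8: 1, 2, 4, 8, 16, 32, 64, 128, 256.
g_2(k) for k = 0…8: 1, -1, 1, -1, 1, -1, 1, -1, 1.
g_3(k) for k = 0…8: 1, 3, 9, 27, 81, 243, 729, 2187, 6561.
First combine the last two factors: h(k) = Σ_j C(k,j)·g_2(j)·g_3(k−j) for k = 0…8: 1, 2, 4, 8, 16, 32, 64, 128, 256.
c_8 = Σ_k C(8,k)·g_1(k)·h(8−k) = 1·1·256 + 8·2·128 + 28·4·64 + 56·8·32 + 70·16·16 + 56·32·8 + 28·64·4 + 8·128·2 + 1·256·1 = 256 + 2048 + 7168 + 14336 + 17920 + 14336 + 7168 + 2048 + 256 = 65536.

65536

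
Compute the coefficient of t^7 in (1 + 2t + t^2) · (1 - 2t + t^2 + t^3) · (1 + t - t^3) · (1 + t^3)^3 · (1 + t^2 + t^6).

(1 + 2t + t^2) has coefficients 1,2,1 for degrees 0…2.
(1 - 2t + t^2 + t^3) has coefficients 1,-2,1,1,0,0,0,0 for degrees 0…7.
Multiplying by (1 + t - t^3) gives running coefficients 1,-1,-1,1,3,-1,-1,0 for degrees 0…7.
Multiplying by (1 + t^3)^3 gives running coefficients 1,-1,-1,4,0,-4,5,6 for degrees 0…7.
Finally multiplying by (1 + t^2 + t^6), the product of all factors after the first has coefficients 1,-1,0,3,-1,0,6,1 for degrees 0…7.
[t^7] = 1·1 + 2·6 + 1·0 = 13.

13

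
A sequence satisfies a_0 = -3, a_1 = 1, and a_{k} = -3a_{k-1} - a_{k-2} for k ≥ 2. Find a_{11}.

-2584

The ordinary generating function has denominator 1 + 3y + y^2.
Iterating the recurrence: a_0,…,a_{11} = -3, 1, 0, -1, 3, -8, 21, -55, 144, -377, 987, -2584.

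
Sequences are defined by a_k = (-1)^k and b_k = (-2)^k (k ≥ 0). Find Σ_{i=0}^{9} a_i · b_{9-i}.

-1023

The convolution is the t^9 coefficient of A(t)B(t).
Σ = 1·(-512) − 1·256 + 1·(-128) − 1·64 + 1·(-32) − 1·16 + 1·(-8) − 1·4 + 1·(-2) − 1·1 = -1023.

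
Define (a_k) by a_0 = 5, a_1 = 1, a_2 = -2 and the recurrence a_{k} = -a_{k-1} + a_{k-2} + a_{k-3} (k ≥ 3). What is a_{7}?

22

The ordinary generating function has denominator 1 + q - q^2 - q^3.
Iterating the recurrence: a_0,…,a_{7} = 5, 1, -2, 8, -9, 15, -16, 22.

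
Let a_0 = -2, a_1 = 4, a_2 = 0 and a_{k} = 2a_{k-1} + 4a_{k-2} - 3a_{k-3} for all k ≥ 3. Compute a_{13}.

870548

The ordinary generating function has denominator 1 - 2y - 4y^2 + 3y^3.
Iterating the recurrence: a_0,…,a_{13} = -2, 4, 0, 22, 32, 152, 366, 1244, 3496, 10870, 31992, 96976, 289310, 870548.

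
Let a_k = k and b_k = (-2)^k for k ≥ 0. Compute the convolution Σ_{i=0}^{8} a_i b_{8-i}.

-54

Write out a_i and b_{8-i} for i = 0,…,8 and sum the products.
Σ = 0·256 + 1·(-128) + 2·64 + 3·(-32) + 4·16 + 5·(-8) + 6·4 + 7·(-2) + 8·1 = -54.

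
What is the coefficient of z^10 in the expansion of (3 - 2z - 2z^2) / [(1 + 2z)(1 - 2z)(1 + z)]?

4095

Partial fractions give a closed form: a_n = (7/2)·(-2)^n + (1/2)·2^n + (-1)·(-1)^n.
At n = 10: a_10 = 4095.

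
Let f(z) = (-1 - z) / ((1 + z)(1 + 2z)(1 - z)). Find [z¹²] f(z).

Partial fractions give a closed form: a_n = (-2/3)·(-2)^n + (-1/3)·1^n.
At n = 12: a_12 = -2731.

-2731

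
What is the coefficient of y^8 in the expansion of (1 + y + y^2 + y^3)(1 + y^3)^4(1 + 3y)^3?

438

(1 + y + y^2 + y^3) has coefficients 1,1,1,1 for degrees 0…3.
(1 + y^3)^4 has coefficients 1,0,0,4,0,0,6,0,0 for degrees 0…8.
Finally multiplying by (1 + 3y)^3, the product of all factors after the first has coefficients 1,9,27,31,36,108,114,54,162 for degrees 0…8.
[y^8] = 1·162 + 1·54 + 1·114 + 1·108 = 438.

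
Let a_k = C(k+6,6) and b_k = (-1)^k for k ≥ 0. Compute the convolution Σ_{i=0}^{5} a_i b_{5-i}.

Write out a_i and b_{5-i} for i = 0,…,5 and sum the products.
Σ = 1·(-1) + 7·1 + 28·(-1) + 84·1 + 210·(-1) + 462·1 = 314.

314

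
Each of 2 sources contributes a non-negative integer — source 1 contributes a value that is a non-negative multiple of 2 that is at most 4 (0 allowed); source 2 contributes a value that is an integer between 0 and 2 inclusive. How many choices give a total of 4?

The generating function for the choices is (1 + t² + t⁴)·(1 + t + t²); the count is [t⁴].
(1 + t² + t⁴) has coefficients 1,0,1,0,1 for degrees 0…4.
(1 + t + t²) has coefficients 1,1,1,0,0 for degrees 0…4.
[t⁴] = 1·0 + 1·1 + 1·1 = 2.

2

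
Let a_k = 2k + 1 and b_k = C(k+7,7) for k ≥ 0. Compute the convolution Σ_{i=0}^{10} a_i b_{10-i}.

This is [x^10] in the product of the two ordinary generating functions.
Σ = 1·19448 + 3·11440 + 5·6435 + 7·3432 + 9·1716 + 11·792 + 13·330 + 15·120 + 17·36 + 19·8 + 21·1 = 140998.

140998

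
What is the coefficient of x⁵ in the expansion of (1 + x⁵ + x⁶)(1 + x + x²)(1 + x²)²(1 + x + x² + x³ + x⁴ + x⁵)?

12

(1 + x⁵ + x⁶) has coefficients 1,0,0,0,0,1 for degrees 0…5.
(1 + x + x²) has coefficients 1,1,1,0,0,0 for degrees 0…5.
Multiplying by (1 + x²)² gives running coefficients 1,1,3,2,3,1 for degrees 0…5.
Finally multiplying by (1 + x + x² + x³ + x⁴ + x⁵), the product of all factors after the first has coefficients 1,2,5,7,10,11 for degrees 0…5.
[x⁵] = 1·11 + 1·1 = 12.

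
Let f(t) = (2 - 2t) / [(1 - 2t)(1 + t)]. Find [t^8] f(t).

172

The denominator gives the recurrence a_n = a_(n−1) + 2a_(n−2) for n ≥ 2; the numerator fixes a_0 = 2, a_1 = 0.
Iterating: 2, 0, 4, 4, 12, 20, 44, 84, 172, so a_8 = 172.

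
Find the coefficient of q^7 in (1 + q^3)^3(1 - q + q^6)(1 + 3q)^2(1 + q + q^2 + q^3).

(1 + q^3)^3 has coefficients 1,0,0,3,0,0,3,0 for degrees 0…7.
(1 - q + q^6) has coefficients 1,-1,0,0,0,0,1,0 for degrees 0…7.
Multiplying by (1 + 3q)^2 gives running coefficients 1,5,3,-9,0,0,1,6 for degrees 0…7.
Finally multiplying by (1 + q + q^2 + q^3), the product of all factors after the first has coefficients 1,6,9,0,-1,-6,-8,7 for degrees 0…7.
[q^7] = 1·7 + 3·(-1) + 3·6 = 22.

22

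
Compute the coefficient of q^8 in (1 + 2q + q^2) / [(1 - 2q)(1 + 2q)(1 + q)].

Partial fractions give a closed form: a_n = (3/4)·2^n + (1/4)·(-2)^n.
At n = 8: a_8 = 256.

256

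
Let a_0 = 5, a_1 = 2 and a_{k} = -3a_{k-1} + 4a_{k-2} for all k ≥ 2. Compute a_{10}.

629150

The ordinary generating function has denominator 1 + 3q - 4q^2.
Iterating the recurrence: a_0,…,a_{10} = 5, 2, 14, -34, 158, -610, 2462, -9826, 39326, -157282, 629150.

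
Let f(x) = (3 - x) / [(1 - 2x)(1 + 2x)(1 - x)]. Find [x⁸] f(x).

938

Partial fractions give a closed form: a_n = (5/2)·2^n + (7/6)·(-2)^n + (-2/3)·1^n.
At n = 8: a_8 = 938.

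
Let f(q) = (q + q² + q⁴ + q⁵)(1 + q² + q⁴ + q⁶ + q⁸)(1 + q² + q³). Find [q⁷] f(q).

(q + q² + q⁴ + q⁵) has coefficients 0,1,1,0,1,1 for degrees 0…5.
(1 + q² + q⁴ + q⁶ + q⁸) has coefficients 1,0,1,0,1,0,1,0 for degrees 0…7.
Finally multiplying by (1 + q² + q³), the product of all factors after the first has coefficients 1,0,2,1,2,1,2,1 for degrees 0…7.
[q⁷] = 1·2 + 1·1 + 1·1 + 1·2 = 6.

6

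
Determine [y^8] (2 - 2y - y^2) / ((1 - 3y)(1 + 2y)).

The denominator gives the recurrence a_n = a_(n−1) + 6a_(n−2) for n ≥ 3; the numerator fixes a_0 = 2, a_1 = 0, a_2 = 11.
Iterating: 2, 0, 11, 11, 77, 143, 605, 1463, 5093, so a_8 = 5093.

5093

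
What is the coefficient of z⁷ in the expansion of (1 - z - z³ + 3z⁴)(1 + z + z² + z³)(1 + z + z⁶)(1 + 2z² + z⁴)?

(1 - z - z³ + 3z⁴) has coefficients 1,-1,0,-1,3 for degrees 0…4.
(1 + z + z² + z³) has coefficients 1,1,1,1,0,0,0,0 for degrees 0…7.
Multiplying by (1 + z + z⁶) gives running coefficients 1,2,2,2,1,0,1,1 for degrees 0…7.
Finally multiplying by (1 + 2z² + z⁴), the product of all factors after the first has coefficients 1,2,4,6,6,6,5,3 for degrees 0…7.
[z⁷] = 1·3 − 1·5 − 1·6 + 3·6 = 10.

10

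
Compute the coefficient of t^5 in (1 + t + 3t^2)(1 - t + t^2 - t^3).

-3

(1 + t + 3t^2) has coefficients 1,1,3 for degrees 0…2.
(1 - t + t^2 - t^3) has coefficients 1,-1,1,-1,0,0 for degrees 0…5.
[t^5] = 1·0 + 1·0 + 3·(-1) = -3.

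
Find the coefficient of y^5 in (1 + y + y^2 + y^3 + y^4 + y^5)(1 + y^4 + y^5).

3

(1 + y + y^2 + y^3 + y^4 + y^5) has coefficients 1,1,1,1,1,1 for degrees 0…5.
(1 + y^4 + y^5) has coefficients 1,0,0,0,1,1 for degrees 0…5.
[y^5] = 1·1 + 1·1 + 1·0 + 1·0 + 1·0 + 1·1 = 3.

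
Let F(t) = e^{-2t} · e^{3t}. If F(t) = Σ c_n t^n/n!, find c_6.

1

The EGF product rule gives c_6 = Σ_{k_1+k_2=6} C(6; k_1,k_2) · ∏ g_i(k_i), where e^{-2t} gives (-2)^k; e^{3t} gives (3)^k.
g_1(k) for k = 0…6: 1, -2, 4, -8, 16, -32, 64.
g_2(k) for k = 0…6: 1, 3, 9, 27, 81, 243, 729.
c_6 = Σ_k C(6,k)·g_1(k)·g_2(6−k) = 1·1·729 + 6·(-2)·243 + 15·4·81 + 20·(-8)·27 + 15·16·9 + 6·(-32)·3 + 1·64·1 = 729 − 2916 + 4860 − 4320 + 2160 − 576 + 64 = 1.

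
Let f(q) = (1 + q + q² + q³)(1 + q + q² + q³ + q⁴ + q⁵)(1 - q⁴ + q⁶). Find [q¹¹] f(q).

(1 + q + q² + q³) has coefficients 1,1,1,1 for degrees 0…3.
(1 + q + q² + q³ + q⁴ + q⁵) has coefficients 1,1,1,1,1,1,0,0,0,0,0,0 for degrees 0…11.
Finally multiplying by (1 - q⁴ + q⁶), the product of all factors after the first has coefficients 1,1,1,1,0,0,0,0,0,0,1,1 for degrees 0…11.
[q¹¹] = 1·1 + 1·1 + 1·0 + 1·0 = 2.

2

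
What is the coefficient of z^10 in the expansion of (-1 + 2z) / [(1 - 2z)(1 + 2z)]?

Partial fractions give a closed form: a_n = (-1)·(-2)^n.
At n = 10: a_10 = -1024.

-1024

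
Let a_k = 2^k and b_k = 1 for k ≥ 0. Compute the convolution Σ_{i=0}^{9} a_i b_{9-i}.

1023

This is [x^9] in the product of the two ordinary generating functions.
Σ = 1·1 + 2·1 + 4·1 + 8·1 + 16·1 + 32·1 + 64·1 + 128·1 + 256·1 + 512·1 = 1023.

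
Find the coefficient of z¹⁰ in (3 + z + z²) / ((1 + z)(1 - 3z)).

152544

The denominator gives the recurrence a_n = 2a_(n−1) + 3a_(n−2) for n ≥ 3; the numerator fixes a_0 = 3, a_1 = 7, a_2 = 24.
Iterating: 3, 7, 24, 69, 210, 627, 1884, 5649, 16950, 50847, 152544, so a_10 = 152544.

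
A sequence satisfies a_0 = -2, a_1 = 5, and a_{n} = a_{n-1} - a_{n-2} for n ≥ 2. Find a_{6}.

-2

The ordinary generating function has denominator 1 - y + y^2.
Iterating the recurrence: a_0,…,a_{6} = -2, 5, 7, 2, -5, -7, -2.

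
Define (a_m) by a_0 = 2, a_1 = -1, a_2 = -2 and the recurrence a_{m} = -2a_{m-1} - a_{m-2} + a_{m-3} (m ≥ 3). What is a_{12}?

The ordinary generating function has denominator 1 + 2q + q^2 - q^3.
Iterating the recurrence: a_0,…,a_{12} = 2, -1, -2, 7, -13, 17, -14, -2, 35, -82, 127, -137, 65.

65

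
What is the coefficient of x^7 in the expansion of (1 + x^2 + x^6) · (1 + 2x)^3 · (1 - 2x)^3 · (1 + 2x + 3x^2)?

(1 + x^2 + x^6) has coefficients 1,0,1,0,0,0,1 for degrees 0…6.
(1 + 2x)^3 has coefficients 1,6,12,8,0,0,0,0 for degrees 0…7.
Multiplying by (1 - 2x)^3 gives running coefficients 1,0,-12,0,48,0,-64,0 for degrees 0…7.
Finally multiplying by (1 + 2x + 3x^2), the product of all factors after the first has coefficients 1,2,-9,-24,12,96,80,-128 for degrees 0…7.
[x^7] = 1·(-128) + 1·96 + 1·2 = -30.

-30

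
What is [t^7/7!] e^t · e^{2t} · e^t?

The EGF product rule gives c_7 = Σ_{k_1+k_2+k_3=7} C(7; k_1,k_2,k_3) · ∏ g_i(k_i), where e^t gives (1)^k; e^{2t} gives (2)^k; e^t gives (1)^k.
g_1(k) for k = 0…7: 1, 1, 1, 1, 1, 1, 1, 1.
g_2(k) for k = 0…7: 1, 2, 4, 8, 16, 32, 64, 128.
g_3(k) for k = 0…7: 1, 1, 1, 1, 1, 1, 1, 1.
First combine the last two factors: h(k) = Σ_j C(k,j)·g_2(j)·g_3(k−j) for k = 0…7: 1, 3, 9, 27, 81, 243, 729, 2187.
c_7 = Σ_k C(7,k)·g_1(k)·h(7−k) = 1·1·2187 + 7·1·729 + 21·1·243 + 35·1·81 + 35·1·27 + 21·1·9 + 7·1·3 + 1·1·1 = 2187 + 5103 + 5103 + 2835 + 945 + 189 + 21 + 1 = 16384.

16384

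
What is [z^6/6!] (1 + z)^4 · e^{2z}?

The EGF product rule gives c_6 = Σ_{k_1+k_2=6} C(6; k_1,k_2) · ∏ g_i(k_i), where (1+z)^4 gives the falling factorial (4)_k; e^{2z} gives (2)^k.
g_1(k) for k = 0…6: 1, 4, 12, 24, 24, 0, 0.
g_2(k) for k = 0…6: 1, 2, 4, 8, 16, 32, 64.
c_6 = Σ_k C(6,k)·g_1(k)·g_2(6−k) = 1·1·64 + 6·4·32 + 15·12·16 + 20·24·8 + 15·24·4 = 64 + 768 + 2880 + 3840 + 1440 = 8992.

8992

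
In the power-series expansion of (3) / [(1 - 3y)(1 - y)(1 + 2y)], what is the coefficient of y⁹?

Partial fractions give a closed form: a_n = (27/10)·3^n + (-1/2)·1^n + (4/5)·(-2)^n.
At n = 9: a_9 = 52734.

52734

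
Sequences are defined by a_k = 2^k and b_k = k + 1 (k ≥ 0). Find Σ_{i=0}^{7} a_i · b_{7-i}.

Write out a_i and b_{7-i} for i = 0,…,7 and sum the products.
Σ = 1·8 + 2·7 + 4·6 + 8·5 + 16·4 + 32·3 + 64·2 + 128·1 = 502.

502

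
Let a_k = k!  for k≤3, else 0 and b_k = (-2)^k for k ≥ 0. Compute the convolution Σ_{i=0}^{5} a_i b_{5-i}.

-8

Write out a_i and b_{5-i} for i = 0,…,5 and sum the products.
Σ = 1·(-32) + 1·16 + 2·(-8) + 6·4 + 0·(-2) + 0·1 = -8.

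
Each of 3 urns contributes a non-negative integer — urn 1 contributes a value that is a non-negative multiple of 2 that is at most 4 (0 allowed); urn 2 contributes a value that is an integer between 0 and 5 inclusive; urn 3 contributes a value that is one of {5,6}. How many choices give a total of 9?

The generating function for the choices is (1 + t² + t⁴)·(1 + t + t² + t³ + t⁴ + t⁵)·(t⁵ + t⁶); the count is [t⁹].
(1 + t² + t⁴) has coefficients 1,0,1,0,1 for degrees 0…4.
(1 + t + t² + t³ + t⁴ + t⁵) has coefficients 1,1,1,1,1,1,0,0,0,0 for degrees 0…9.
Finally multiplying by (t⁵ + t⁶), the product of all factors after the first has coefficients 0,0,0,0,0,1,2,2,2,2 for degrees 0…9.
[t⁹] = 1·2 + 1·2 + 1·1 = 5.

5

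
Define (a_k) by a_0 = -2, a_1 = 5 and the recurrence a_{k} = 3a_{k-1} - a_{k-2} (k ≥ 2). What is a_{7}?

The ordinary generating function has denominator 1 - 3y + y^2.
Iterating the recurrence: a_0,…,a_{7} = -2, 5, 17, 46, 121, 317, 830, 2173.

2173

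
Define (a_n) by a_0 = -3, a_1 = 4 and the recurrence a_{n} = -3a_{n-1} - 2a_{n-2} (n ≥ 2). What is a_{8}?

The ordinary generating function has denominator 1 + 3x + 2x^2.
Iterating the recurrence: a_0,…,a_{8} = -3, 4, -6, 10, -18, 34, -66, 130, -258.

-258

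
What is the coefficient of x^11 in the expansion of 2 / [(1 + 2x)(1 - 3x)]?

The denominator gives the recurrence a_n = a_(n−1) + 6a_(n−2) for n ≥ 2; the numerator fixes a_0 = 2, a_1 = 2.
Iterating: 2, 2, 14, 26, 110, 266, 926, 2522, 8078, 23210, 71678, 210938, so a_11 = 210938.

210938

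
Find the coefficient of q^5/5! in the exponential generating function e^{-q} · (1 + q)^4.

The EGF product rule gives c_5 = Σ_{k_1+k_2=5} C(5; k_1,k_2) · ∏ g_i(k_i), where e^{-q} gives (-1)^k; (1+q)^4 gives the falling factorial (4)_k.
g_1(k) for k = 0…5: 1, -1, 1, -1, 1, -1.
g_2(k) for k = 0…5: 1, 4, 12, 24, 24, 0.
c_5 = Σ_k C(5,k)·g_1(k)·g_2(5−k) = 5·(-1)·24 + 10·1·24 + 10·(-1)·12 + 5·1·4 + 1·(-1)·1 = −120 + 240 − 120 + 20 − 1 = 19.

19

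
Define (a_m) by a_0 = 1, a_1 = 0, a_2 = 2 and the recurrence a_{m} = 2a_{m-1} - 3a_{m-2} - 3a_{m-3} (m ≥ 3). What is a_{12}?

-3787

The ordinary generating function has denominator 1 - 2x + 3x^2 + 3x^3.
Iterating the recurrence: a_0,…,a_{12} = 1, 0, 2, 1, -4, -17, -25, 13, 152, 340, 185, -1106, -3787.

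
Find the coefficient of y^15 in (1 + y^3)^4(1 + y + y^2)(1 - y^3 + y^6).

(1 + y^3)^4 has coefficients 1,0,0,4,0,0,6,0,0,4,0,0,1 for degrees 0…12.
(1 + y + y^2) has coefficients 1,1,1,0,0,0,0,0,0,0,0,0,0,0,0,0 for degrees 0…15.
Finally multiplying by (1 - y^3 + y^6), the product of all factors after the first has coefficients 1,1,1,-1,-1,-1,1,1,1,0,0,0,0,0,0,0 for degrees 0…15.
[y^15] = 1·0 + 4·0 + 6·0 + 4·1 + 1·(-1) = 3.

3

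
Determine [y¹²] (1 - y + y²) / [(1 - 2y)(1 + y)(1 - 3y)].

925926

The denominator gives the recurrence a_n = 4a_(n−1) − a_(n−2) − 6a_(n−3) for n ≥ 3; the numerator fixes a_0 = 1, a_1 = 3, a_2 = 12.
Iterating: 1, 3, 12, 39, 126, 393, 1212, 3699, 11226, 33933, 102312, 307959, 925926, so a_12 = 925926.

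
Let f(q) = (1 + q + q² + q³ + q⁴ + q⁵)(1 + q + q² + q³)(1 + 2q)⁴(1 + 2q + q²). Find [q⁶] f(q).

(1 + q + q² + q³ + q⁴ + q⁵) has coefficients 1,1,1,1,1,1 for degrees 0…5.
(1 + q + q² + q³) has coefficients 1,1,1,1,0,0,0 for degrees 0…6.
Multiplying by (1 + 2q)⁴ gives running coefficients 1,9,33,65,80,72,48 for degrees 0…6.
Finally multiplying by (1 + 2q + q²), the product of all factors after the first has coefficients 1,11,52,140,243,297,272 for degrees 0…6.
[q⁶] = 1·272 + 1·297 + 1·243 + 1·140 + 1·52 + 1·11 = 1015.

1015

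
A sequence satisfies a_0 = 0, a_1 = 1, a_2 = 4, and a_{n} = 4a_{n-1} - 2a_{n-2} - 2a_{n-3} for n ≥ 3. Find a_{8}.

The ordinary generating function has denominator 1 - 4z + 2z^2 + 2z^3.
Iterating the recurrence: a_0,…,a_{8} = 0, 1, 4, 14, 46, 148, 472, 1500, 4760.

4760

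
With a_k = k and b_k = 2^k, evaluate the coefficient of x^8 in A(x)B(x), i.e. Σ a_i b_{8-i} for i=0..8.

The convolution is the t^8 coefficient of A(t)B(t).
Σ = 0·256 + 1·128 + 2·64 + 3·32 + 4·16 + 5·8 + 6·4 + 7·2 + 8·1 = 502.

502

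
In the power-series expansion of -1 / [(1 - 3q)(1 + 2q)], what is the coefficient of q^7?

-1261

The denominator gives the recurrence a_n = a_(n−1) + 6a_(n−2) for n ≥ 2; the numerator fixes a_0 = -1, a_1 = -1.
Iterating: -1, -1, -7, -13, -55, -133, -463, -1261, so a_7 = -1261.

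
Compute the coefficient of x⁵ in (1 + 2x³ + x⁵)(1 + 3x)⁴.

(1 + 2x³ + x⁵) has coefficients 1,0,0,2,0,1 for degrees 0…5.
(1 + 3x)⁴ has coefficients 1,12,54,108,81,0 for degrees 0…5.
[x⁵] = 1·0 + 2·54 + 1·1 = 109.

109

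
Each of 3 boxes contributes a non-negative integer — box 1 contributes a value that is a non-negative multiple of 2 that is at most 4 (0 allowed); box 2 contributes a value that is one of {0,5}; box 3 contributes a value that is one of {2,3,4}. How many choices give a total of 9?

2

The generating function for the choices is (1 + y² + y⁴)·(1 + y⁵)·(y² + y³ + y⁴); the count is [y⁹].
(1 + y² + y⁴) has coefficients 1,0,1,0,1 for degrees 0…4.
(1 + y⁵) has coefficients 1,0,0,0,0,1,0,0,0,0 for degrees 0…9.
Finally multiplying by (y² + y³ + y⁴), the product of all factors after the first has coefficients 0,0,1,1,1,0,0,1,1,1 for degrees 0…9.
[y⁹] = 1·1 + 1·1 + 1·0 = 2.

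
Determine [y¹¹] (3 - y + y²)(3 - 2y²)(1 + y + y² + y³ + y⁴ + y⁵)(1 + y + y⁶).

(3 - y + y²) has coefficients 3,-1,1 for degrees 0…2.
(3 - 2y²) has coefficients 3,0,-2,0,0,0,0,0,0,0,0,0 for degrees 0…11.
Multiplying by (1 + y + y² + y³ + y⁴ + y⁵) gives running coefficients 3,3,1,1,1,1,-2,-2,0,0,0,0 for degrees 0…11.
Finally multiplying by (1 + y + y⁶), the product of all factors after the first has coefficients 3,6,4,2,2,2,2,-1,-1,1,1,1 for degrees 0…11.
[y¹¹] = 3·1 − 1·1 + 1·1 = 3.

3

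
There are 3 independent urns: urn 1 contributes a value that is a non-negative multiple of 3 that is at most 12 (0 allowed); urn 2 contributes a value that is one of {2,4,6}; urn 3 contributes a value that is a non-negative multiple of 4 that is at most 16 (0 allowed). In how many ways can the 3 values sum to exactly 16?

4

The generating function for the choices is (1 + z³ + z⁶ + z⁹ + z¹²)·(z² + z⁴ + z⁶)·(1 + z⁴ + z⁸ + z¹² + z¹⁶); the count is [z¹⁶].
(1 + z³ + z⁶ + z⁹ + z¹²) has coefficients 1,0,0,1,0,0,1,0,0,1,0,0,1 for degrees 0…12.
(z² + z⁴ + z⁶) has coefficients 0,0,1,0,1,0,1,0,0,0,0,0,0,0,0,0,0 for degrees 0…16.
Finally multiplying by (1 + z⁴ + z⁸ + z¹² + z¹⁶), the product of all factors after the first has coefficients 0,0,1,0,1,0,2,0,1,0,2,0,1,0,2,0,1 for degrees 0…16.
[z¹⁶] = 1·1 + 1·0 + 1·2 + 1·0 + 1·1 = 4.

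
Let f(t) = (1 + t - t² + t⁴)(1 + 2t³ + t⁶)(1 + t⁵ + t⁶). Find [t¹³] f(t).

(1 + t - t² + t⁴) has coefficients 1,1,-1,0,1 for degrees 0…4.
(1 + 2t³ + t⁶) has coefficients 1,0,0,2,0,0,1,0,0,0,0,0,0,0 for degrees 0…13.
Finally multiplying by (1 + t⁵ + t⁶), the product of all factors after the first has coefficients 1,0,0,2,0,1,2,0,2,2,0,1,1,0 for degrees 0…13.
[t¹³] = 1·0 + 1·1 − 1·1 + 1·2 = 2.

2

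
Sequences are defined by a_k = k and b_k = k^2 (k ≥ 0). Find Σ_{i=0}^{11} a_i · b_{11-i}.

The convolution is the x^11 coefficient of A(x)B(x).
Σ = 0·121 + 1·100 + 2·81 + 3·64 + 4·49 + 5·36 + 6·25 + 7·16 + 8·9 + 9·4 + 10·1 + 11·0 = 1210.

1210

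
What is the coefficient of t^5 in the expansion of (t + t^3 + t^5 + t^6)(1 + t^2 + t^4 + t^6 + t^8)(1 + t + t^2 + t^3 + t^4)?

(t + t^3 + t^5 + t^6) has coefficients 0,1,0,1,0,1 for degrees 0…5.
(1 + t^2 + t^4 + t^6 + t^8) has coefficients 1,0,1,0,1,0 for degrees 0…5.
Finally multiplying by (1 + t + t^2 + t^3 + t^4), the product of all factors after the first has coefficients 1,1,2,2,3,2 for degrees 0…5.
[t^5] = 1·3 + 1·2 + 1·1 = 6.

6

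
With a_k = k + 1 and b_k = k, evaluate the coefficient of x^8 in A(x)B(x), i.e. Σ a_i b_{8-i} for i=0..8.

120

This is [x^8] in the product of the two ordinary generating functions.
Σ = 1·8 + 2·7 + 3·6 + 4·5 + 5·4 + 6·3 + 7·2 + 8·1 + 9·0 = 120.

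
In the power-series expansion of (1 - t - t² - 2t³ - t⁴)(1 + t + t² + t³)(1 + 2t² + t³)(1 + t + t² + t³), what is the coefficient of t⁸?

(1 - t - t² - 2t³ - t⁴) has coefficients 1,-1,-1,-2,-1 for degrees 0…4.
(1 + t + t² + t³) has coefficients 1,1,1,1,0,0,0,0,0 for degrees 0…8.
Multiplying by (1 + 2t² + t³) gives running coefficients 1,1,3,4,3,3,1,0,0 for degrees 0…8.
Finally multiplying by (1 + t + t² + t³), the product of all factors after the first has coefficients 1,2,5,9,11,13,11,7,4 for degrees 0…8.
[t⁸] = 1·4 − 1·7 − 1·11 − 2·13 − 1·11 = -51.

-51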